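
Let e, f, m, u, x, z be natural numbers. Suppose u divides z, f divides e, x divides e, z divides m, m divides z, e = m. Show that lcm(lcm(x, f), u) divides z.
m divides z and z divides m, thus m = z. Since e = m, e = z. Because x divides e and f divides e, lcm(x, f) divides e. Since e = z, lcm(x, f) divides z. u divides z, so lcm(lcm(x, f), u) divides z.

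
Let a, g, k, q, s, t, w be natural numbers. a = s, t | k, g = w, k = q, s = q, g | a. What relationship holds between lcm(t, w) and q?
lcm(t, w) | q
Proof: k = q and t | k, therefore t | q. a = s and s = q, so a = q. Since g | a, g | q. g = w, so w | q. From t | q, lcm(t, w) | q.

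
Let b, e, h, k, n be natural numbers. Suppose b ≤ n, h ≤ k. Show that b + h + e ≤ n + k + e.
b ≤ n and h ≤ k, thus b + h ≤ n + k. Then b + h + e ≤ n + k + e.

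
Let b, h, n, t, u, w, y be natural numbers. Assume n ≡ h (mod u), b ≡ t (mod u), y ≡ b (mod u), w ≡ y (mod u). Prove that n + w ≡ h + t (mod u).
Since w ≡ y (mod u) and y ≡ b (mod u), w ≡ b (mod u). b ≡ t (mod u), so w ≡ t (mod u). Since n ≡ h (mod u), n + w ≡ h + t (mod u).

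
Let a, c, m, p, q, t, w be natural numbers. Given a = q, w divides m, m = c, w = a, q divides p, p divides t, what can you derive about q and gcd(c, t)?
q divides gcd(c, t)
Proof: Since w = a and w divides m, a divides m. From a = q, q divides m. Since m = c, q divides c. q divides p and p divides t, hence q divides t. q divides c, so q divides gcd(c, t).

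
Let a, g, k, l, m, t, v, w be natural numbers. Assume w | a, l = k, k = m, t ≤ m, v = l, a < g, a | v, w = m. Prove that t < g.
Because w = m and w | a, m | a. Because l = k and k = m, l = m. Because v = l and a | v, a | l. l = m, so a | m. From m | a, m = a. t ≤ m, so t ≤ a. Since a < g, t < g.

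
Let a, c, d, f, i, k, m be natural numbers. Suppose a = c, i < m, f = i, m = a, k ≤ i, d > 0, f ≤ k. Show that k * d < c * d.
From f = i and f ≤ k, i ≤ k. Since k ≤ i, i = k. m = a and a = c, thus m = c. i < m, so i < c. i = k, so k < c. Since d > 0, by multiplying by a positive, k * d < c * d.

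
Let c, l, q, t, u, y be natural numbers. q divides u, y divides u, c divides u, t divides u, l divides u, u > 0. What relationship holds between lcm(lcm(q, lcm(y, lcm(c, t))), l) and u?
lcm(lcm(q, lcm(y, lcm(c, t))), l) ≤ u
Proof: Because c divides u and t divides u, lcm(c, t) divides u. Since y divides u, lcm(y, lcm(c, t)) divides u. From q divides u, lcm(q, lcm(y, lcm(c, t))) divides u. l divides u, so lcm(lcm(q, lcm(y, lcm(c, t))), l) divides u. u > 0, so lcm(lcm(q, lcm(y, lcm(c, t))), l) ≤ u.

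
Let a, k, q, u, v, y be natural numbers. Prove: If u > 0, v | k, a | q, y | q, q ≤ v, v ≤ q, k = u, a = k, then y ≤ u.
v ≤ q and q ≤ v, therefore v = q. v | k, so q | k. a = k and a | q, hence k | q. Since q | k, q = k. k = u, so q = u. y | q, so y | u. u > 0, so y ≤ u.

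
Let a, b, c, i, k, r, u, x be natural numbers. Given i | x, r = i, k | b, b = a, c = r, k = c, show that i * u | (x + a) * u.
c = r and r = i, so c = i. k = c and k | b, hence c | b. Since c = i, i | b. b = a, so i | a. Since i | x, i | x + a. Then i * u | (x + a) * u.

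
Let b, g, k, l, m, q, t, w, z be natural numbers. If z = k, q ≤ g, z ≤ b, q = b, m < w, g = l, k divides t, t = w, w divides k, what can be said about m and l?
m < l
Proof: Because t = w and k divides t, k divides w. Since w divides k, k = w. From z = k, z = w. z ≤ b, so w ≤ b. m < w, so m < b. Because q = b and q ≤ g, b ≤ g. Since g = l, b ≤ l. m < b, so m < l.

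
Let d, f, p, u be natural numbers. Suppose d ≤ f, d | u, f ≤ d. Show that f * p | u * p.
d ≤ f and f ≤ d, so d = f. d | u, so f | u. Then f * p | u * p.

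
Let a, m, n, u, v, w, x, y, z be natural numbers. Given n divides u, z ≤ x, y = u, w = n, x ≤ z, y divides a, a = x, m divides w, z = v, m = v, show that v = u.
w = n and m divides w, hence m divides n. Since n divides u, m divides u. Since m = v, v divides u. Because x ≤ z and z ≤ x, x = z. z = v, so x = v. From a = x and y divides a, y divides x. Since y = u, u divides x. Since x = v, u divides v. v divides u, so v = u.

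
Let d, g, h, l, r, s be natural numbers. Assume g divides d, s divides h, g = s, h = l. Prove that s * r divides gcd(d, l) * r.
g = s and g divides d, therefore s divides d. Because h = l and s divides h, s divides l. Since s divides d, s divides gcd(d, l). Then s * r divides gcd(d, l) * r.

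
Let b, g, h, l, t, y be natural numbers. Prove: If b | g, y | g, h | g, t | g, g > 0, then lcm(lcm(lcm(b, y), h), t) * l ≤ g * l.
b | g and y | g, therefore lcm(b, y) | g. h | g, so lcm(lcm(b, y), h) | g. t | g, so lcm(lcm(lcm(b, y), h), t) | g. Because g > 0, lcm(lcm(lcm(b, y), h), t) ≤ g. Then lcm(lcm(lcm(b, y), h), t) * l ≤ g * l.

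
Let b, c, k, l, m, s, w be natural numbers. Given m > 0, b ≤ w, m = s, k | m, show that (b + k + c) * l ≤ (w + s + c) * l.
From k | m and m > 0, k ≤ m. Since m = s, k ≤ s. Then k + c ≤ s + c. Since b ≤ w, b + k + c ≤ w + s + c. Then (b + k + c) * l ≤ (w + s + c) * l.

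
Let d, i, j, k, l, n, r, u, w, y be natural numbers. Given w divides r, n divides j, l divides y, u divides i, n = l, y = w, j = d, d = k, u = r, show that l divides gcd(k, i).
j = d and d = k, so j = k. n = l and n divides j, so l divides j. Since j = k, l divides k. y = w and l divides y, therefore l divides w. w divides r, so l divides r. Since u = r and u divides i, r divides i. Since l divides r, l divides i. l divides k, so l divides gcd(k, i).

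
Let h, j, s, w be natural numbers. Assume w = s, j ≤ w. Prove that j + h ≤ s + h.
Since w = s and j ≤ w, j ≤ s. Then j + h ≤ s + h.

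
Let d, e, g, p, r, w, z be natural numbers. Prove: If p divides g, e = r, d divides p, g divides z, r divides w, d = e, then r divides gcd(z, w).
d = e and e = r, therefore d = r. d divides p, so r divides p. p divides g, so r divides g. g divides z, so r divides z. Since r divides w, r divides gcd(z, w).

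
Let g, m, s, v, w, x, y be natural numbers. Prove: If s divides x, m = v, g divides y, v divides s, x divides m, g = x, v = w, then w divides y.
Since m = v and x divides m, x divides v. Because v divides s and s divides x, v divides x. Since x divides v, x = v. Since v = w, x = w. g = x and g divides y, hence x divides y. x = w, so w divides y.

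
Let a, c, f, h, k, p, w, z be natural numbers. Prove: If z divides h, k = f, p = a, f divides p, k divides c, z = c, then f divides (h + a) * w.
k = f and k divides c, so f divides c. z = c and z divides h, hence c divides h. Since f divides c, f divides h. p = a and f divides p, so f divides a. f divides h, so f divides h + a. Then f divides (h + a) * w.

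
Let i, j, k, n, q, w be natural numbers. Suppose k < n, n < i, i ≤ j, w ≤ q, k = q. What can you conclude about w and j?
w < j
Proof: From k = q and k < n, q < n. Since n < i, q < i. Since w ≤ q, w < i. Since i ≤ j, w < j.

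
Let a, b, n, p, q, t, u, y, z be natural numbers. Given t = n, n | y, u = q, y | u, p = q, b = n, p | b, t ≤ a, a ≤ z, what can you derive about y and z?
y ≤ z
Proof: Because u = q and y | u, y | q. b = n and p | b, thus p | n. p = q, so q | n. From y | q, y | n. Since n | y, n = y. From t = n, t = y. t ≤ a and a ≤ z, thus t ≤ z. Since t = y, y ≤ z.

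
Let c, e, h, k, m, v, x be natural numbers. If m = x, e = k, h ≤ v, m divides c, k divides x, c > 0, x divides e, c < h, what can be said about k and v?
k < v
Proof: e = k and x divides e, hence x divides k. Since k divides x, x = k. m = x, so m = k. Because m divides c and c > 0, m ≤ c. Since m = k, k ≤ c. c < h and h ≤ v, therefore c < v. Since k ≤ c, k < v.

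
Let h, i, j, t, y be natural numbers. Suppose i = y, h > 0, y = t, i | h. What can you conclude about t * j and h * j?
t * j ≤ h * j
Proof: i = y and y = t, hence i = t. Because i | h and h > 0, i ≤ h. Since i = t, t ≤ h. Then t * j ≤ h * j.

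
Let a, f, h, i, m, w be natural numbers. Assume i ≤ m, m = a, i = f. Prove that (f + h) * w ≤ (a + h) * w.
i = f and i ≤ m, thus f ≤ m. m = a, so f ≤ a. Then f + h ≤ a + h. By multiplying by a non-negative, (f + h) * w ≤ (a + h) * w.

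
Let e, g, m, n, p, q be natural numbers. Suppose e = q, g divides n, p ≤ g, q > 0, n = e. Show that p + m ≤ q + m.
n = e and e = q, hence n = q. Since g divides n, g divides q. q > 0, so g ≤ q. p ≤ g, so p ≤ q. Then p + m ≤ q + m.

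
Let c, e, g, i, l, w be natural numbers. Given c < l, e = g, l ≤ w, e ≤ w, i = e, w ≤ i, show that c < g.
i = e and w ≤ i, thus w ≤ e. e ≤ w, so w = e. Since e = g, w = g. From c < l and l ≤ w, c < w. w = g, so c < g.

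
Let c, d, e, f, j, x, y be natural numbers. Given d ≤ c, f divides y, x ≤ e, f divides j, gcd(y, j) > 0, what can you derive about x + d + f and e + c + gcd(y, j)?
x + d + f ≤ e + c + gcd(y, j)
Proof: From x ≤ e and d ≤ c, x + d ≤ e + c. f divides y and f divides j, hence f divides gcd(y, j). Since gcd(y, j) > 0, f ≤ gcd(y, j). x + d ≤ e + c, so x + d + f ≤ e + c + gcd(y, j).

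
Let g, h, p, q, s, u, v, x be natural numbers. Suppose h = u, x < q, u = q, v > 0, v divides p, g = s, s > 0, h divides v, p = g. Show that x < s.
h = u and h divides v, thus u divides v. Since v > 0, u ≤ v. p = g and v divides p, hence v divides g. Since g = s, v divides s. s > 0, so v ≤ s. u ≤ v, so u ≤ s. u = q, so q ≤ s. x < q, so x < s.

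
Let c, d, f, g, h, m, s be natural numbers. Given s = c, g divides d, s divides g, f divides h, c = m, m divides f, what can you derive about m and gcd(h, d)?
m divides gcd(h, d)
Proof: Because m divides f and f divides h, m divides h. s = c and c = m, so s = m. From s divides g and g divides d, s divides d. s = m, so m divides d. m divides h, so m divides gcd(h, d).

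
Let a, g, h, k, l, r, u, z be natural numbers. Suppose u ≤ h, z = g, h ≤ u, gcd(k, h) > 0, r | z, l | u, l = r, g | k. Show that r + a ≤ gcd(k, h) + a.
Because z = g and r | z, r | g. g | k, so r | k. u ≤ h and h ≤ u, so u = h. l = r and l | u, therefore r | u. Since u = h, r | h. r | k, so r | gcd(k, h). gcd(k, h) > 0, so r ≤ gcd(k, h). Then r + a ≤ gcd(k, h) + a.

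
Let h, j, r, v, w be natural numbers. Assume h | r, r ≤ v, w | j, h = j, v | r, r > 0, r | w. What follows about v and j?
v = j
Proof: Since v | r and r > 0, v ≤ r. r ≤ v, so v = r. r | w and w | j, therefore r | j. h = j and h | r, thus j | r. Since r | j, r = j. Because v = r, v = j.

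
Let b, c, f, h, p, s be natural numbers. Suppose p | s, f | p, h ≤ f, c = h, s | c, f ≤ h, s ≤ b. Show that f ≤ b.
h ≤ f and f ≤ h, so h = f. c = h, so c = f. From s | c, s | f. f | p and p | s, hence f | s. Since s | f, s = f. Since s ≤ b, f ≤ b.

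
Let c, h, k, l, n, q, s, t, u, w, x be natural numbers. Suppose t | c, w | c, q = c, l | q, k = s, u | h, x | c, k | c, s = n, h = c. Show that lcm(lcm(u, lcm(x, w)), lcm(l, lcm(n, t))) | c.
From h = c and u | h, u | c. From x | c and w | c, lcm(x, w) | c. From u | c, lcm(u, lcm(x, w)) | c. q = c and l | q, therefore l | c. Because k = s and s = n, k = n. k | c, so n | c. Since t | c, lcm(n, t) | c. l | c, so lcm(l, lcm(n, t)) | c. lcm(u, lcm(x, w)) | c, so lcm(lcm(u, lcm(x, w)), lcm(l, lcm(n, t))) | c.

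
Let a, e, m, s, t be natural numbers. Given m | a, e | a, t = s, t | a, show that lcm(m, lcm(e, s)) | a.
t = s and t | a, so s | a. Since e | a, lcm(e, s) | a. m | a, so lcm(m, lcm(e, s)) | a.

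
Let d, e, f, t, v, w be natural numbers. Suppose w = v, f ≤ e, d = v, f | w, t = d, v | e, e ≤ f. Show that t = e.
Because t = d and d = v, t = v. Because f ≤ e and e ≤ f, f = e. f | w, so e | w. Because w = v, e | v. Since v | e, v = e. Since t = v, t = e.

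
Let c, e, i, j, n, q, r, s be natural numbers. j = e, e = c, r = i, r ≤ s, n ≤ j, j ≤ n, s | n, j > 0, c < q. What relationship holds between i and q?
i < q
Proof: j = e and e = c, hence j = c. Because r = i and r ≤ s, i ≤ s. Because n ≤ j and j ≤ n, n = j. s | n, so s | j. Since j > 0, s ≤ j. From i ≤ s, i ≤ j. j = c, so i ≤ c. c < q, so i < q.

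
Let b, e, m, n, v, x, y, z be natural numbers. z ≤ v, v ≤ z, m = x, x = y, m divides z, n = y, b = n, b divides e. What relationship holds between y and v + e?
y divides v + e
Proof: From z ≤ v and v ≤ z, z = v. Because m = x and x = y, m = y. m divides z, so y divides z. Since z = v, y divides v. b = n and b divides e, thus n divides e. n = y, so y divides e. Since y divides v, y divides v + e.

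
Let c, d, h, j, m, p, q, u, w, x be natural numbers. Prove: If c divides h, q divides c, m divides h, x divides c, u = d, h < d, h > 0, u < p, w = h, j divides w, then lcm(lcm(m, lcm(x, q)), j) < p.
x divides c and q divides c, thus lcm(x, q) divides c. Since c divides h, lcm(x, q) divides h. m divides h, so lcm(m, lcm(x, q)) divides h. Since w = h and j divides w, j divides h. lcm(m, lcm(x, q)) divides h, so lcm(lcm(m, lcm(x, q)), j) divides h. Since h > 0, lcm(lcm(m, lcm(x, q)), j) ≤ h. u = d and u < p, thus d < p. Since h < d, h < p. Since lcm(lcm(m, lcm(x, q)), j) ≤ h, lcm(lcm(m, lcm(x, q)), j) < p.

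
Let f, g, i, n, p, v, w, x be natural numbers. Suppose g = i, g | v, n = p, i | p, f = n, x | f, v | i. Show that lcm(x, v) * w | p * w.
f = n and n = p, thus f = p. x | f, so x | p. g = i and g | v, hence i | v. Because v | i, i = v. i | p, so v | p. Since x | p, lcm(x, v) | p. Then lcm(x, v) * w | p * w.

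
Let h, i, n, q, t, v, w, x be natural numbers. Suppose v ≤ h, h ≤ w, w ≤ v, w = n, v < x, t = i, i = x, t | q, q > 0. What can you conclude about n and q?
n < q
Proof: v ≤ h and h ≤ w, thus v ≤ w. Because w ≤ v, v = w. Since w = n, v = n. t = i and i = x, therefore t = x. t | q, so x | q. Since q > 0, x ≤ q. Since v < x, v < q. v = n, so n < q.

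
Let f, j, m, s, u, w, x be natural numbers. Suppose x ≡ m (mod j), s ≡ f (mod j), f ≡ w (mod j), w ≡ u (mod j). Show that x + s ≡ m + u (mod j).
s ≡ f (mod j) and f ≡ w (mod j), thus s ≡ w (mod j). Since w ≡ u (mod j), s ≡ u (mod j). Combined with x ≡ m (mod j), by adding congruences, x + s ≡ m + u (mod j).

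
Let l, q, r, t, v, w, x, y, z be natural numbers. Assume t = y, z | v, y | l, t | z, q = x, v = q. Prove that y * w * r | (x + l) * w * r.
Because t = y and t | z, y | z. Because v = q and z | v, z | q. From q = x, z | x. y | z, so y | x. Since y | l, y | x + l. Then y * w | (x + l) * w. Then y * w * r | (x + l) * w * r.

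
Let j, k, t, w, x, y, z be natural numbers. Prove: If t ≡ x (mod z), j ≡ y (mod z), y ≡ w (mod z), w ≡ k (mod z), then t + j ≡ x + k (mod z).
j ≡ y (mod z) and y ≡ w (mod z), so j ≡ w (mod z). Since w ≡ k (mod z), j ≡ k (mod z). Using t ≡ x (mod z) and adding congruences, t + j ≡ x + k (mod z).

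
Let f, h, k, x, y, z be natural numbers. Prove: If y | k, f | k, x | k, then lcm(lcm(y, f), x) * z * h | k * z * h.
From y | k and f | k, lcm(y, f) | k. x | k, so lcm(lcm(y, f), x) | k. Then lcm(lcm(y, f), x) * z | k * z. Then lcm(lcm(y, f), x) * z * h | k * z * h.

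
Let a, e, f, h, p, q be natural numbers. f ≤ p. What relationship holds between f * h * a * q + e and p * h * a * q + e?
f * h * a * q + e ≤ p * h * a * q + e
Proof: f ≤ p, hence f * h ≤ p * h. Then f * h * a ≤ p * h * a. Then f * h * a * q ≤ p * h * a * q. Then f * h * a * q + e ≤ p * h * a * q + e.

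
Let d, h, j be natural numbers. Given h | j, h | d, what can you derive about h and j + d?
h | j + d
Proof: Because h | j and h | d, by divisibility of sums, h | j + d.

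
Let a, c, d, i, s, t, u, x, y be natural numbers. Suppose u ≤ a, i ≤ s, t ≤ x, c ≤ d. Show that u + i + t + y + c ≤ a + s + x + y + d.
i ≤ s and t ≤ x, thus i + t ≤ s + x. From u ≤ a, u + i + t ≤ a + s + x. Then u + i + t + y ≤ a + s + x + y. c ≤ d, so u + i + t + y + c ≤ a + s + x + y + d.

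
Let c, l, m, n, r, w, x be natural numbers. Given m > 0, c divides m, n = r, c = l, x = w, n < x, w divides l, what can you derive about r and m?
r < m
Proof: Because x = w and n < x, n < w. Since n = r, r < w. c = l and c divides m, therefore l divides m. Since w divides l, w divides m. Since m > 0, w ≤ m. r < w, so r < m.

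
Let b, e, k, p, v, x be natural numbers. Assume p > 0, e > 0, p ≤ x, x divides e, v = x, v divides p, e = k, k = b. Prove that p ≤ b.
Since e = k and k = b, e = b. v = x and v divides p, thus x divides p. Because p > 0, x ≤ p. Since p ≤ x, x = p. Since x divides e, p divides e. e > 0, so p ≤ e. e = b, so p ≤ b.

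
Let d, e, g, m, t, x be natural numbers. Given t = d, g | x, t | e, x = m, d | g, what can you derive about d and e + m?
d | e + m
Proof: Since t = d and t | e, d | e. From d | g and g | x, d | x. Since x = m, d | m. Since d | e, d | e + m.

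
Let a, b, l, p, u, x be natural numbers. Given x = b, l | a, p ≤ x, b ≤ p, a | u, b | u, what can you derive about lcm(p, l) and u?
lcm(p, l) | u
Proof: x = b and p ≤ x, so p ≤ b. b ≤ p, so b = p. b | u, so p | u. From l | a and a | u, l | u. Since p | u, lcm(p, l) | u.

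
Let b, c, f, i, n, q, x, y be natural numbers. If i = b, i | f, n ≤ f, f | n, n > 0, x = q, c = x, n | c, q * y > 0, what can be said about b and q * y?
b ≤ q * y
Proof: Since i = b and i | f, b | f. f | n and n > 0, hence f ≤ n. Since n ≤ f, n = f. Because c = x and n | c, n | x. Since x = q, n | q. Since n = f, f | q. Since b | f, b | q. Then b | q * y. q * y > 0, so b ≤ q * y.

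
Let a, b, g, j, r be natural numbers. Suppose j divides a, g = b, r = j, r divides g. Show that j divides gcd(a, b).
r = j and r divides g, so j divides g. g = b, so j divides b. Since j divides a, j divides gcd(a, b).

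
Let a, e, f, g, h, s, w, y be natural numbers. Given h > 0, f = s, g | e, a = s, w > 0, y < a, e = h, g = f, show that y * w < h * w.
a = s and y < a, hence y < s. Since g = f and f = s, g = s. Since e = h and g | e, g | h. Because g = s, s | h. h > 0, so s ≤ h. Because y < s, y < h. Since w > 0, y * w < h * w.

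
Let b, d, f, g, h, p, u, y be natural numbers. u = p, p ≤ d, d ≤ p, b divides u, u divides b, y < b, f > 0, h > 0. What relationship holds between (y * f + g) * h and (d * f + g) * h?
(y * f + g) * h < (d * f + g) * h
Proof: Because p ≤ d and d ≤ p, p = d. u = p, so u = d. b divides u and u divides b, so b = u. y < b, so y < u. Since u = d, y < d. Since f > 0, by multiplying by a positive, y * f < d * f. Then y * f + g < d * f + g. Since h > 0, by multiplying by a positive, (y * f + g) * h < (d * f + g) * h.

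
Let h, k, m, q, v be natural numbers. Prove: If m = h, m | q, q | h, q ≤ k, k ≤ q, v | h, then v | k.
Since m = h and m | q, h | q. Since q | h, h = q. Since q ≤ k and k ≤ q, q = k. h = q, so h = k. Since v | h, v | k.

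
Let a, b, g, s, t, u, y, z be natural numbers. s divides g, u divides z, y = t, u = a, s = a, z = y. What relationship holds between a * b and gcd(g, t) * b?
a * b divides gcd(g, t) * b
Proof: Since s = a and s divides g, a divides g. u = a and u divides z, thus a divides z. Since z = y, a divides y. y = t, so a divides t. a divides g, so a divides gcd(g, t). Then a * b divides gcd(g, t) * b.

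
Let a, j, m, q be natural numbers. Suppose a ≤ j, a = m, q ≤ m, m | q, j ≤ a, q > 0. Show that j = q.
j ≤ a and a ≤ j, hence j = a. Because a = m, j = m. m | q and q > 0, thus m ≤ q. q ≤ m, so m = q. Since j = m, j = q.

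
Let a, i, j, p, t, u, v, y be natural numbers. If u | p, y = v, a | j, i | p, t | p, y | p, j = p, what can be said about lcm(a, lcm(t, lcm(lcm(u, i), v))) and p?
lcm(a, lcm(t, lcm(lcm(u, i), v))) | p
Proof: j = p and a | j, so a | p. u | p and i | p, so lcm(u, i) | p. Because y = v and y | p, v | p. Since lcm(u, i) | p, lcm(lcm(u, i), v) | p. t | p, so lcm(t, lcm(lcm(u, i), v)) | p. a | p, so lcm(a, lcm(t, lcm(lcm(u, i), v))) | p.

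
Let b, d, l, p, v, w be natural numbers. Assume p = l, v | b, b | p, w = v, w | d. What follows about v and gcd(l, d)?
v | gcd(l, d)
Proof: v | b and b | p, therefore v | p. p = l, so v | l. w = v and w | d, thus v | d. Since v | l, v | gcd(l, d).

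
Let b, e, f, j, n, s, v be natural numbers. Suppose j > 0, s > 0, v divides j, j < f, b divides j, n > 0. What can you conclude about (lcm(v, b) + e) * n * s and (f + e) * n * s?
(lcm(v, b) + e) * n * s < (f + e) * n * s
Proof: v divides j and b divides j, therefore lcm(v, b) divides j. j > 0, so lcm(v, b) ≤ j. Since j < f, lcm(v, b) < f. Then lcm(v, b) + e < f + e. Since n > 0, by multiplying by a positive, (lcm(v, b) + e) * n < (f + e) * n. From s > 0, by multiplying by a positive, (lcm(v, b) + e) * n * s < (f + e) * n * s.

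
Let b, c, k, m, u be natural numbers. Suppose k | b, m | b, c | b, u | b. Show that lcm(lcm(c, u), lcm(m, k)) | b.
Because c | b and u | b, lcm(c, u) | b. Because m | b and k | b, lcm(m, k) | b. Since lcm(c, u) | b, lcm(lcm(c, u), lcm(m, k)) | b.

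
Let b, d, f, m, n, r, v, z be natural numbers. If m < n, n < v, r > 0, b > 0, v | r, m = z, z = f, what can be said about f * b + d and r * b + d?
f * b + d < r * b + d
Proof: Because m = z and z = f, m = f. Since m < n, f < n. Since n < v, f < v. Because v | r and r > 0, v ≤ r. Since f < v, f < r. b > 0, so f * b < r * b. Then f * b + d < r * b + d.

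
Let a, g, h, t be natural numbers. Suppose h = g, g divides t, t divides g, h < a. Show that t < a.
g divides t and t divides g, hence g = t. h = g, so h = t. h < a, so t < a.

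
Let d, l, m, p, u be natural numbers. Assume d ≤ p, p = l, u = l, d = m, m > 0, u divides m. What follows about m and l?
m = l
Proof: u = l and u divides m, thus l divides m. m > 0, so l ≤ m. From d = m and d ≤ p, m ≤ p. Since p = l, m ≤ l. Since l ≤ m, l = m. Then m = l.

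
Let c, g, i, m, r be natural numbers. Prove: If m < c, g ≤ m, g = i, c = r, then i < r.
Since g = i and g ≤ m, i ≤ m. Since m < c, i < c. c = r, so i < r.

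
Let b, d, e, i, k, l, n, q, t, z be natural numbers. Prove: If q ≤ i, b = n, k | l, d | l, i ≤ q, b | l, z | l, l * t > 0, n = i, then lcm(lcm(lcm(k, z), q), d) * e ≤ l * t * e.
Because k | l and z | l, lcm(k, z) | l. Because b = n and n = i, b = i. i ≤ q and q ≤ i, therefore i = q. b = i, so b = q. b | l, so q | l. Because lcm(k, z) | l, lcm(lcm(k, z), q) | l. d | l, so lcm(lcm(lcm(k, z), q), d) | l. Then lcm(lcm(lcm(k, z), q), d) | l * t. Since l * t > 0, lcm(lcm(lcm(k, z), q), d) ≤ l * t. Then lcm(lcm(lcm(k, z), q), d) * e ≤ l * t * e.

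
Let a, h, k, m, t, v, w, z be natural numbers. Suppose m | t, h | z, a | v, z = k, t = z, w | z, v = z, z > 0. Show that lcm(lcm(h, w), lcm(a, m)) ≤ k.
Because h | z and w | z, lcm(h, w) | z. From v = z and a | v, a | z. Because t = z and m | t, m | z. a | z, so lcm(a, m) | z. Since lcm(h, w) | z, lcm(lcm(h, w), lcm(a, m)) | z. z > 0, so lcm(lcm(h, w), lcm(a, m)) ≤ z. z = k, so lcm(lcm(h, w), lcm(a, m)) ≤ k.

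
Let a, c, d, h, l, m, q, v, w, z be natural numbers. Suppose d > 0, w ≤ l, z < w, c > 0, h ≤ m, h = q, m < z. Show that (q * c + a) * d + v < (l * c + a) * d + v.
Because h ≤ m and m < z, h < z. h = q, so q < z. From z < w and w ≤ l, z < l. Since q < z, q < l. Combining with c > 0, by multiplying by a positive, q * c < l * c. Then q * c + a < l * c + a. Since d > 0, by multiplying by a positive, (q * c + a) * d < (l * c + a) * d. Then (q * c + a) * d + v < (l * c + a) * d + v.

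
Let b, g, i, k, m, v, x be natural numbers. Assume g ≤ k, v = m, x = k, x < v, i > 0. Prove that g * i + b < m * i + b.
x = k and x < v, so k < v. From v = m, k < m. Since g ≤ k, g < m. i > 0, so g * i < m * i. Then g * i + b < m * i + b.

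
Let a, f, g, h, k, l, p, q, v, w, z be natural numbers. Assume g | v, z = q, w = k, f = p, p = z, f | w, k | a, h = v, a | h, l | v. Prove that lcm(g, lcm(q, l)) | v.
From f = p and p = z, f = z. Because f | w, z | w. w = k, so z | k. From k | a, z | a. Since h = v and a | h, a | v. From z | a, z | v. z = q, so q | v. Since l | v, lcm(q, l) | v. Since g | v, lcm(g, lcm(q, l)) | v.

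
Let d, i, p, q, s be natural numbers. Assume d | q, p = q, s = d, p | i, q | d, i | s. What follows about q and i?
q = i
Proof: d | q and q | d, thus d = q. From s = d, s = q. Because i | s, i | q. From p = q and p | i, q | i. Since i | q, i = q. Then q = i.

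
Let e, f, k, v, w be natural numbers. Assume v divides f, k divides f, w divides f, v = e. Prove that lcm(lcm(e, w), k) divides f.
v = e and v divides f, therefore e divides f. Since w divides f, lcm(e, w) divides f. k divides f, so lcm(lcm(e, w), k) divides f.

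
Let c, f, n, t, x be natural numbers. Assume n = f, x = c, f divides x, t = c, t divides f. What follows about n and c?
n = c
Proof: x = c and f divides x, thus f divides c. t = c and t divides f, therefore c divides f. f divides c, so f = c. Because n = f, n = c.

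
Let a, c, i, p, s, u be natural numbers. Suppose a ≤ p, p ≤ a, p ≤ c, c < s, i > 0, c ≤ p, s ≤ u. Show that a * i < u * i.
c ≤ p and p ≤ c, therefore c = p. p ≤ a and a ≤ p, so p = a. c = p, so c = a. Since c < s and s ≤ u, c < u. c = a, so a < u. Since i > 0, by multiplying by a positive, a * i < u * i.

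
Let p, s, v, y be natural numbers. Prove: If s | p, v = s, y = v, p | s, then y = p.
y = v and v = s, therefore y = s. Because s | p and p | s, s = p. Since y = s, y = p.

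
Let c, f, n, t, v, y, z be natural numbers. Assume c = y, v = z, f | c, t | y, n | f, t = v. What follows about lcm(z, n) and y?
lcm(z, n) | y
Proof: From t = v and v = z, t = z. Since t | y, z | y. Since n | f and f | c, n | c. Since c = y, n | y. From z | y, lcm(z, n) | y.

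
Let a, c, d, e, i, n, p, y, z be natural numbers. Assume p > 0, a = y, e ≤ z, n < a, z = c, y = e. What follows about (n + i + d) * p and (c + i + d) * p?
(n + i + d) * p < (c + i + d) * p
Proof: From a = y and y = e, a = e. n < a, so n < e. z = c and e ≤ z, so e ≤ c. Since n < e, n < c. Then n + i < c + i. Then n + i + d < c + i + d. Since p > 0, (n + i + d) * p < (c + i + d) * p.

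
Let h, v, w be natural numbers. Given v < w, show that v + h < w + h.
Since v < w, by adding to both sides, v + h < w + h.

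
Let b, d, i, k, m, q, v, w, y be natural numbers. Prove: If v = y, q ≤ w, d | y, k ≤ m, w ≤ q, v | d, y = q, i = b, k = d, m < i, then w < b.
v = y and v | d, therefore y | d. d | y, so d = y. y = q, so d = q. q ≤ w and w ≤ q, hence q = w. d = q, so d = w. From k = d and k ≤ m, d ≤ m. m < i, so d < i. i = b, so d < b. Since d = w, w < b.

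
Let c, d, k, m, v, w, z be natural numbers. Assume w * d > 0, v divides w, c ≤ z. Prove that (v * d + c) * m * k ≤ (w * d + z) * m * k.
From v divides w, v * d divides w * d. w * d > 0, so v * d ≤ w * d. From c ≤ z, v * d + c ≤ w * d + z. By multiplying by a non-negative, (v * d + c) * m ≤ (w * d + z) * m. By multiplying by a non-negative, (v * d + c) * m * k ≤ (w * d + z) * m * k.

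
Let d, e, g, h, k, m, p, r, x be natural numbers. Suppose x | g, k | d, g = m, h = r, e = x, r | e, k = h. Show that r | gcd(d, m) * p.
k = h and h = r, therefore k = r. Since k | d, r | d. Since e = x and r | e, r | x. From g = m and x | g, x | m. r | x, so r | m. From r | d, r | gcd(d, m). Then r | gcd(d, m) * p.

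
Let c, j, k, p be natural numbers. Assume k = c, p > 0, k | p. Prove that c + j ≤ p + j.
k | p and p > 0, therefore k ≤ p. k = c, so c ≤ p. Then c + j ≤ p + j.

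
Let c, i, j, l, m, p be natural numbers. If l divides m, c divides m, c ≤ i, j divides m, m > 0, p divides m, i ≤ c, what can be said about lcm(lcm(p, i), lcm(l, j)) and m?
lcm(lcm(p, i), lcm(l, j)) ≤ m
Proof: c ≤ i and i ≤ c, hence c = i. From c divides m, i divides m. From p divides m, lcm(p, i) divides m. Since l divides m and j divides m, lcm(l, j) divides m. Since lcm(p, i) divides m, lcm(lcm(p, i), lcm(l, j)) divides m. Since m > 0, lcm(lcm(p, i), lcm(l, j)) ≤ m.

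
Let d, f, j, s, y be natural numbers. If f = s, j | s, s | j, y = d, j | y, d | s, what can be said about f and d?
f = d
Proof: j | s and s | j, therefore j = s. From y = d and j | y, j | d. From j = s, s | d. d | s, so s = d. f = s, so f = d.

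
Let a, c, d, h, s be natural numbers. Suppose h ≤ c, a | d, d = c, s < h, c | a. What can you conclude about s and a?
s < a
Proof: d = c and a | d, thus a | c. c | a, so c = a. h ≤ c, so h ≤ a. Since s < h, s < a.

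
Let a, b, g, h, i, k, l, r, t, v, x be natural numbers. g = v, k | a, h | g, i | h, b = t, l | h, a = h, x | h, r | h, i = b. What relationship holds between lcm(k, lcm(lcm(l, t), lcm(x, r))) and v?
lcm(k, lcm(lcm(l, t), lcm(x, r))) | v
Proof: a = h and k | a, therefore k | h. i = b and b = t, hence i = t. Since i | h, t | h. Since l | h, lcm(l, t) | h. Since x | h and r | h, lcm(x, r) | h. Since lcm(l, t) | h, lcm(lcm(l, t), lcm(x, r)) | h. k | h, so lcm(k, lcm(lcm(l, t), lcm(x, r))) | h. g = v and h | g, so h | v. lcm(k, lcm(lcm(l, t), lcm(x, r))) | h, so lcm(k, lcm(lcm(l, t), lcm(x, r))) | v.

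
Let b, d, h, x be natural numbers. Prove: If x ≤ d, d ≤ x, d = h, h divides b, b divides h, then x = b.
Because x ≤ d and d ≤ x, x = d. d = h, so x = h. h divides b and b divides h, hence h = b. x = h, so x = b.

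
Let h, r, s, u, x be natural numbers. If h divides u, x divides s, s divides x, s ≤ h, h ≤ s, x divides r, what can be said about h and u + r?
h divides u + r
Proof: x divides s and s divides x, therefore x = s. From s ≤ h and h ≤ s, s = h. Since x = s, x = h. x divides r, so h divides r. h divides u, so h divides u + r.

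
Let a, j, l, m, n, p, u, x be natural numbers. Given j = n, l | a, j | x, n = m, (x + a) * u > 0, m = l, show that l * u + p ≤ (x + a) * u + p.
n = m and m = l, so n = l. j = n, so j = l. j | x, so l | x. l | a, so l | x + a. Then l * u | (x + a) * u. Since (x + a) * u > 0, l * u ≤ (x + a) * u. Then l * u + p ≤ (x + a) * u + p.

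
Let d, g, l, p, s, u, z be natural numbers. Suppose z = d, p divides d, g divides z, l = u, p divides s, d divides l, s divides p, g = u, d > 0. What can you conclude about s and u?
s ≤ u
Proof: l = u and d divides l, thus d divides u. g = u and g divides z, hence u divides z. z = d, so u divides d. Because d divides u, d = u. p divides s and s divides p, hence p = s. Since p divides d, s divides d. d > 0, so s ≤ d. Since d = u, s ≤ u.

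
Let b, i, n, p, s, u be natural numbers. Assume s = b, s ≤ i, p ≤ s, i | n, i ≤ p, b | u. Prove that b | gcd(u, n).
i ≤ p and p ≤ s, hence i ≤ s. s ≤ i, so i = s. Since s = b, i = b. i | n, so b | n. b | u, so b | gcd(u, n).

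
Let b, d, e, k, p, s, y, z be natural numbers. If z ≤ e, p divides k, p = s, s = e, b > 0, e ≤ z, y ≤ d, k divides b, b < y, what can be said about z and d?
z < d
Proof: e ≤ z and z ≤ e, thus e = z. s = e, so s = z. p = s, so p = z. From p divides k and k divides b, p divides b. Since p = z, z divides b. Since b > 0, z ≤ b. Since b < y, z < y. y ≤ d, so z < d.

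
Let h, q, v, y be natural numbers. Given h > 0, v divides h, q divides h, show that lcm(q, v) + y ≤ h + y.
From q divides h and v divides h, lcm(q, v) divides h. Since h > 0, lcm(q, v) ≤ h. Then lcm(q, v) + y ≤ h + y.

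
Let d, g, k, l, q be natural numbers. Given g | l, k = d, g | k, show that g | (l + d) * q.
k = d and g | k, thus g | d. g | l, so g | l + d. Then g | (l + d) * q.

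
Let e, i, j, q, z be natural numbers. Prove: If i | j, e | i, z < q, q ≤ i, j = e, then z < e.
j = e and i | j, thus i | e. e | i, so i = e. From z < q and q ≤ i, z < i. Since i = e, z < e.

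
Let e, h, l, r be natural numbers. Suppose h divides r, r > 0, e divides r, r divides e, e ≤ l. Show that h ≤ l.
h divides r and r > 0, hence h ≤ r. e divides r and r divides e, thus e = r. Since e ≤ l, r ≤ l. Since h ≤ r, h ≤ l.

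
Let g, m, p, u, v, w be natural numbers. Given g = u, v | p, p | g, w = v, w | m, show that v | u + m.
v | p and p | g, hence v | g. Since g = u, v | u. From w = v and w | m, v | m. Since v | u, v | u + m.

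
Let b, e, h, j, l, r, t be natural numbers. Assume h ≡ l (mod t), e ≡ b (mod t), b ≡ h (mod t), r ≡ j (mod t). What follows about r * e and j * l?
r * e ≡ j * l (mod t)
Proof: Since e ≡ b (mod t) and b ≡ h (mod t), e ≡ h (mod t). h ≡ l (mod t), so e ≡ l (mod t). Combined with r ≡ j (mod t), by multiplying congruences, r * e ≡ j * l (mod t).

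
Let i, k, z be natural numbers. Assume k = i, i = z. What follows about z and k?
z = k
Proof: k = i and i = z, thus k = z. Then z = k.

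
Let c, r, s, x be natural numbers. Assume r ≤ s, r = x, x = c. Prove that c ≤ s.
r = x and x = c, thus r = c. Because r ≤ s, c ≤ s.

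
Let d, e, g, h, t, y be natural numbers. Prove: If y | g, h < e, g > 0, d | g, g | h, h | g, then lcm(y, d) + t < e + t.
From y | g and d | g, lcm(y, d) | g. g > 0, so lcm(y, d) ≤ g. Since h | g and g | h, h = g. h < e, so g < e. Since lcm(y, d) ≤ g, lcm(y, d) < e. Then lcm(y, d) + t < e + t.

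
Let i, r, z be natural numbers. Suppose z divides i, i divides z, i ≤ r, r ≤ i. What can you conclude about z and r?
z = r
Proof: z divides i and i divides z, hence z = i. Because i ≤ r and r ≤ i, i = r. Since z = i, z = r.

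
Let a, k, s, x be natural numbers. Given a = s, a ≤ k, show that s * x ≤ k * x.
From a = s and a ≤ k, s ≤ k. By multiplying by a non-negative, s * x ≤ k * x.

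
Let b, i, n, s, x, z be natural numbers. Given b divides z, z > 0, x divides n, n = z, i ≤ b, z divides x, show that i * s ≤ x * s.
n = z and x divides n, hence x divides z. Since z divides x, z = x. From b divides z and z > 0, b ≤ z. From i ≤ b, i ≤ z. Since z = x, i ≤ x. By multiplying by a non-negative, i * s ≤ x * s.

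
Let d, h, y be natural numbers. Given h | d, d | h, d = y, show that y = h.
Because h | d and d | h, h = d. Since d = y, h = y. Then y = h.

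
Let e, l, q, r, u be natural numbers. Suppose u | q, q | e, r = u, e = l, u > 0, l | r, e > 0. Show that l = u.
r = u and l | r, so l | u. Because u > 0, l ≤ u. u | q and q | e, hence u | e. Since e > 0, u ≤ e. Because e = l, u ≤ l. Since l ≤ u, l = u.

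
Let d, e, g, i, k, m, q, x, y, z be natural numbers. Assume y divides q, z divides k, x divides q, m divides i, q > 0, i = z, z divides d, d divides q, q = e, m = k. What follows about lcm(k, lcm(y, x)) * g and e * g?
lcm(k, lcm(y, x)) * g ≤ e * g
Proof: m = k and m divides i, therefore k divides i. From i = z, k divides z. z divides k, so z = k. Because z divides d and d divides q, z divides q. z = k, so k divides q. Because y divides q and x divides q, lcm(y, x) divides q. k divides q, so lcm(k, lcm(y, x)) divides q. q > 0, so lcm(k, lcm(y, x)) ≤ q. Since q = e, lcm(k, lcm(y, x)) ≤ e. By multiplying by a non-negative, lcm(k, lcm(y, x)) * g ≤ e * g.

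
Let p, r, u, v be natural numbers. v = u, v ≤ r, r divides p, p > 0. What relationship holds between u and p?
u ≤ p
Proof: Because v = u and v ≤ r, u ≤ r. r divides p and p > 0, so r ≤ p. From u ≤ r, u ≤ p.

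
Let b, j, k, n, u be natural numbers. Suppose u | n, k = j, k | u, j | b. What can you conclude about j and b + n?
j | b + n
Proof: k = j and k | u, so j | u. Since u | n, j | n. Since j | b, j | b + n.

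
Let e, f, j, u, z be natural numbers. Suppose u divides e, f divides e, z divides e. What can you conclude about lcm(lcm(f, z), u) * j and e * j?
lcm(lcm(f, z), u) * j divides e * j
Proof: f divides e and z divides e, hence lcm(f, z) divides e. u divides e, so lcm(lcm(f, z), u) divides e. Then lcm(lcm(f, z), u) * j divides e * j.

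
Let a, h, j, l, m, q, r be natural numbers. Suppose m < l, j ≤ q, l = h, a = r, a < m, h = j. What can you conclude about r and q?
r < q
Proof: Since l = h and h = j, l = j. m < l, so m < j. Because a < m, a < j. Since j ≤ q, a < q. a = r, so r < q.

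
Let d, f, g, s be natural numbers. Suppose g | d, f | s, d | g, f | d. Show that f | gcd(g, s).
d | g and g | d, so d = g. Since f | d, f | g. Since f | s, f | gcd(g, s).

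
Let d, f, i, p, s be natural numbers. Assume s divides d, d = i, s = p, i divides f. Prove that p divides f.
d = i and s divides d, hence s divides i. i divides f, so s divides f. Since s = p, p divides f.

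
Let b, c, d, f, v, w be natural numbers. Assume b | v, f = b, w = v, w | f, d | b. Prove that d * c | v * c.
w = v and w | f, therefore v | f. Since f = b, v | b. Since b | v, b = v. Since d | b, d | v. Then d * c | v * c.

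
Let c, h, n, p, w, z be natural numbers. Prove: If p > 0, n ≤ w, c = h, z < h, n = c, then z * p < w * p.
Because n = c and c = h, n = h. Since n ≤ w, h ≤ w. Since z < h, z < w. Since p > 0, by multiplying by a positive, z * p < w * p.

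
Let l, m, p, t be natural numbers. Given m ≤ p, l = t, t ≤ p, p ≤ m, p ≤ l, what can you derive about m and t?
m = t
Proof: m ≤ p and p ≤ m, therefore m = p. l = t and p ≤ l, hence p ≤ t. Since t ≤ p, p = t. m = p, so m = t.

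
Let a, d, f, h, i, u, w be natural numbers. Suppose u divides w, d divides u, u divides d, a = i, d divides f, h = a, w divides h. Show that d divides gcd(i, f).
Because h = a and a = i, h = i. u divides d and d divides u, thus u = d. Since u divides w, d divides w. Since w divides h, d divides h. Since h = i, d divides i. From d divides f, d divides gcd(i, f).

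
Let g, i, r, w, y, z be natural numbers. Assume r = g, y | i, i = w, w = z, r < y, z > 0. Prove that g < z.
From r = g and r < y, g < y. From i = w and w = z, i = z. y | i, so y | z. z > 0, so y ≤ z. g < y, so g < z.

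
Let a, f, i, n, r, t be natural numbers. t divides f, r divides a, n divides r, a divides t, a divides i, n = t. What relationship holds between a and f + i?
a divides f + i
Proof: n = t and n divides r, so t divides r. Since r divides a, t divides a. Because a divides t, t = a. t divides f, so a divides f. Since a divides i, a divides f + i.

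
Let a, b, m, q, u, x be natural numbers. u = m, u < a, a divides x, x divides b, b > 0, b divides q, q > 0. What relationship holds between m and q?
m < q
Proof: Since u = m and u < a, m < a. a divides x and x divides b, hence a divides b. Since b > 0, a ≤ b. Because b divides q and q > 0, b ≤ q. a ≤ b, so a ≤ q. m < a, so m < q.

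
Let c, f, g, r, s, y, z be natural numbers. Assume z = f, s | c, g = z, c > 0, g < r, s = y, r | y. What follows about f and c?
f < c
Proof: g = z and z = f, so g = f. From g < r, f < r. From s = y and s | c, y | c. Since r | y, r | c. c > 0, so r ≤ c. Since f < r, f < c.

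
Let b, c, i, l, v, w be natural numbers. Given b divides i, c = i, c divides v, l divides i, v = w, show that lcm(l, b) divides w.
Because l divides i and b divides i, lcm(l, b) divides i. v = w and c divides v, so c divides w. c = i, so i divides w. lcm(l, b) divides i, so lcm(l, b) divides w.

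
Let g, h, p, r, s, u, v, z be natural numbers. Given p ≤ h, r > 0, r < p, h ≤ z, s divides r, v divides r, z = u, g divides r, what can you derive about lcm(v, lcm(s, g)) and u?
lcm(v, lcm(s, g)) < u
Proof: From s divides r and g divides r, lcm(s, g) divides r. v divides r, so lcm(v, lcm(s, g)) divides r. Since r > 0, lcm(v, lcm(s, g)) ≤ r. Because p ≤ h and h ≤ z, p ≤ z. Since z = u, p ≤ u. r < p, so r < u. lcm(v, lcm(s, g)) ≤ r, so lcm(v, lcm(s, g)) < u.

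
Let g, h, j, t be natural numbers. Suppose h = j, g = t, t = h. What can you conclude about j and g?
j = g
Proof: g = t and t = h, so g = h. h = j, so g = j. Then j = g.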